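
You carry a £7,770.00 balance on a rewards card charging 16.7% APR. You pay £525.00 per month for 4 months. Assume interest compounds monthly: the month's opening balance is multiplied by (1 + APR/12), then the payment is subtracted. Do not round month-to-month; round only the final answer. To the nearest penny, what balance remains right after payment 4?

Monthly rate r = 16.7%/12 = 1.39167% = 0.0139167.
Each month: B ← B·(1+r) − £525.00.
Month 1: interest £108.13; balance after payment £7,353.13.
Month 2: interest £102.33; balance after payment £6,930.46.
Month 3: interest £96.45; balance after payment £6,501.91.
Month 4: interest £90.48; balance after payment £6,067.40.

£6,067.40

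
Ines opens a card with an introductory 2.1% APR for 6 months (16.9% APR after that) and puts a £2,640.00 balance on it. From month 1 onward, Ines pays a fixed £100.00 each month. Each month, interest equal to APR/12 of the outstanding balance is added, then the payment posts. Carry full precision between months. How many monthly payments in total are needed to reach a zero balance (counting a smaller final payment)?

Promo months 1–6 at r₀ = 2.1%/12 = 0.00175; months 7+ at r₁ = 16.9%/12 = 0.0140833.
After month 6: iterate B ← B·(1+r₀) − £100.00 for 6 months → £2,065.21.
Then at r₁ with £100.00/mo: n₂ = −ln(1 − r₁·B/P)/ln(1+r₁) ≈ 24.58 → 25 more payments.

31 months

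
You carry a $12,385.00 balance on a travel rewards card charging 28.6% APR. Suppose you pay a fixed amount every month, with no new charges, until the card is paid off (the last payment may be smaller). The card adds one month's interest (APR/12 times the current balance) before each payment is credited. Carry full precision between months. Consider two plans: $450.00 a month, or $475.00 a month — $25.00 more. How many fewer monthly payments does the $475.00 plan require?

Monthly rate r = 28.6%/12 = 2.38333% = 0.0238333.
At $450.00/mo: n = ⌈−ln(1 − rB₀/P)/ln(1+r)⌉ = 46 payments (last $135.59); total interest = total paid − $12,385.00 = $8,000.59.
At $475.00/mo: 42 payments (last $114.59); total interest $7,204.59.
Payments saved = 46 − 42 = 4.

4 fewer payments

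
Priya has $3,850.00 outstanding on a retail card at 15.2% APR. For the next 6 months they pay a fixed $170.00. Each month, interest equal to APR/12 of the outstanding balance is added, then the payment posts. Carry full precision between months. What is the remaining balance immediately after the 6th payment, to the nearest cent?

Monthly rate r = 15.2%/12 = 1.26667% = 0.0126667.
Each month: B ← B·(1+r) − $170.00.
Month 1: interest $48.77; balance after payment $3,728.77.
Month 2: interest $47.23; balance after payment $3,606.00.
Month 3: interest $45.68; balance after payment $3,481.67.
Month 4: interest $44.10; balance after payment $3,355.77.
Month 5: interest $42.51; balance after payment $3,228.28.
Month 6: interest $40.89; balance after payment $3,099.17.

$3,099.17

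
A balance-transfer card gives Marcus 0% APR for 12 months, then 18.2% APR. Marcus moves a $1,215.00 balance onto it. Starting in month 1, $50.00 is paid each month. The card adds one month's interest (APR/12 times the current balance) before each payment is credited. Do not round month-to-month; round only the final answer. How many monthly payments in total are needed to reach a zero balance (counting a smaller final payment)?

26 payments

Promo months 1–12 at r₀ = 0%/12 = 0; months 13+ at r₁ = 18.2%/12 = 0.0151667.
After month 12 (no interest yet): B = $1,215.00 − 12·$50.00 = $615.00.
Then at r₁ with $50.00/mo: n₂ = −ln(1 − r₁·B/P)/ln(1+r₁) ≈ 13.72 → 14 more payments.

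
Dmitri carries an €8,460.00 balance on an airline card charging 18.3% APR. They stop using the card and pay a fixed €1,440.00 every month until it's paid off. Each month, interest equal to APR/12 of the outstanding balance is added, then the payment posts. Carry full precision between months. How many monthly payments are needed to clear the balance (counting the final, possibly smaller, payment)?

7 months

Monthly rate r = 18.3%/12 = 1.525% = 0.01525.
Recurrence: B ← B·(1+r) − €1,440.00.
Month 1: interest €129.02; balance after payment €7,149.01.
Month 2: interest €109.02; balance after payment €5,818.04.
Closed form: n = −ln(1 − rB₀/P)/ln(1+r) = −ln(0.91041)/ln(1.01525) ≈ 6.202, so the balance reaches zero during payment 7.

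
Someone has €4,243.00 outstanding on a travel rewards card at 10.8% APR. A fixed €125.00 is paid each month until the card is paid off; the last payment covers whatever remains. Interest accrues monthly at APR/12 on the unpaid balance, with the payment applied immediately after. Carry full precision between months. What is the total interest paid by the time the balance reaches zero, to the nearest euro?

€843

Monthly rate r = 10.8%/12 = 0.9% = 0.009.
Payoff takes n = ⌈−ln(1 − rB₀/P)/ln(1+r)⌉ = ⌈40.688⌉ = 41 payments; the last is €86.17.
Total paid = 40·€125.00 + €86.17 = €5,086.17.
Total interest = total paid − principal = €5,086.17 − €4,243.00 = €843.17.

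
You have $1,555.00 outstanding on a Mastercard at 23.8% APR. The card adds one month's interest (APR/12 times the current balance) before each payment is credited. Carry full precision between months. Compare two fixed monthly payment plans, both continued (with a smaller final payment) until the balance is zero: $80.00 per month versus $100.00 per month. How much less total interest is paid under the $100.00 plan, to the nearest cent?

Monthly rate r = 23.8%/12 = 1.98333% = 0.0198333.
At $80.00/mo: n = ⌈−ln(1 − rB₀/P)/ln(1+r)⌉ = 25 payments (last $63.76); total interest = total paid − $1,555.00 = $428.76.
At $100.00/mo: 19 payments (last $77.84); total interest $322.84.
Interest saved = $428.76 − $322.84 = $105.92.

$105.92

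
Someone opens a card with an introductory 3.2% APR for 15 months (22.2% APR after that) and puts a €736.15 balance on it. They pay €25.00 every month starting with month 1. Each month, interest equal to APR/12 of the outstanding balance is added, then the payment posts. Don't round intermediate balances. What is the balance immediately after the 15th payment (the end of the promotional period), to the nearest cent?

€384.07

Promo months 1–15 at r₀ = 3.2%/12 = 0.00266667; months 16+ at r₁ = 22.2%/12 = 0.0185.
After month 15: iterate B ← B·(1+r₀) − €25.00 for 15 months → €384.07.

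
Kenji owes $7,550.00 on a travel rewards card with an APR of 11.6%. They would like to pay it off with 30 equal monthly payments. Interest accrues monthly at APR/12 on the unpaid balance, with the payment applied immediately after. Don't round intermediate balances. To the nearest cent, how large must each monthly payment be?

$291.13

Monthly rate r = 11.6%/12 = 0.966667% = 0.00966667.
Level-payment amortization: P = B₀·r / (1 − (1+r)^(−n)) = 7550.00·0.00966667 / (1 − 1.00967^(−30)).
Denominator 1 − (1+r)^(−30) = 0.250693601.
P = 72.9833 / 0.250693601 ≈ 291.13.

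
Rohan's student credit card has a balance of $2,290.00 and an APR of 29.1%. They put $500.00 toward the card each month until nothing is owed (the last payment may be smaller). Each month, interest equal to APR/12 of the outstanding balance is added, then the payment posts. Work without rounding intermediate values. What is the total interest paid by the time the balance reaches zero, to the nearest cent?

$167.23

Monthly rate r = 29.1%/12 = 2.425% = 0.02425.
Payoff takes n = ⌈−ln(1 − rB₀/P)/ln(1+r)⌉ = ⌈4.914⌉ = 5 payments; the last is $457.23.
Total paid = 4·$500.00 + $457.23 = $2,457.23.
Total interest = total paid − principal = $2,457.23 − $2,290.00 = $167.23.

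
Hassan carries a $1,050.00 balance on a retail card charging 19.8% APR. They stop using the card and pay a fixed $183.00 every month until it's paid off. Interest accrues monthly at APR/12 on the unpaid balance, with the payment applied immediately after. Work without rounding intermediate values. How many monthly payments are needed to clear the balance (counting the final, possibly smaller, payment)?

7 months

Monthly rate r = 19.8%/12 = 1.65% = 0.0165.
Recurrence: B ← B·(1+r) − $183.00.
Month 1: interest $17.32; balance after payment $884.33.
Month 2: interest $14.59; balance after payment $715.92.
Closed form: n = −ln(1 − rB₀/P)/ln(1+r) = −ln(0.90533)/ln(1.0165) ≈ 6.077, so the balance reaches zero during payment 7.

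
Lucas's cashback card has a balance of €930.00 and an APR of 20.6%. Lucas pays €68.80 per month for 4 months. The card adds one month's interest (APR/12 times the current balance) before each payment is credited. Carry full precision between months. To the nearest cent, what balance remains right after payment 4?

Monthly rate r = 20.6%/12 = 1.71667% = 0.0171667.
Each month: B ← B·(1+r) − €68.80.
Month 1: interest €15.96; balance after payment €877.17.
Month 2: interest €15.06; balance after payment €823.42.
Month 3: interest €14.14; balance after payment €768.76.
Month 4: interest €13.20; balance after payment €713.16.

€713.16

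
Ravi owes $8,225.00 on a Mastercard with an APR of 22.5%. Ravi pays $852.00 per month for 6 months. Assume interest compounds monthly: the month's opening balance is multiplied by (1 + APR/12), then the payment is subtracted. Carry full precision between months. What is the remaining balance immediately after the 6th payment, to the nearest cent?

$3,837.09

Monthly rate r = 22.5%/12 = 1.875% = 0.01875.
Each month: B ← B·(1+r) − $852.00.
Month 1: interest $154.22; balance after payment $7,527.22.
Month 2: interest $141.14; balance after payment $6,816.35.
Month 3: interest $127.81; balance after payment $6,092.16.
Month 4: interest $114.23; balance after payment $5,354.39.
Month 5: interest $100.39; balance after payment $4,602.78.
Month 6: interest $86.30; balance after payment $3,837.09.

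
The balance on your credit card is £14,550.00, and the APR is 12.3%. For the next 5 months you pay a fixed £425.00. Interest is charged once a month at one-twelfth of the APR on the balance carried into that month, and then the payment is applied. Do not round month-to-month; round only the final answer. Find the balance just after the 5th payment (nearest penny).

£13,142.12

Monthly rate r = 12.3%/12 = 1.025% = 0.01025.
Each month: B ← B·(1+r) − £425.00.
Month 1: interest £149.14; balance after payment £14,274.14.
Month 2: interest £146.31; balance after payment £13,995.45.
Month 3: interest £143.45; balance after payment £13,713.90.
Month 4: interest £140.57; balance after payment £13,429.47.
Month 5: interest £137.65; balance after payment £13,142.12.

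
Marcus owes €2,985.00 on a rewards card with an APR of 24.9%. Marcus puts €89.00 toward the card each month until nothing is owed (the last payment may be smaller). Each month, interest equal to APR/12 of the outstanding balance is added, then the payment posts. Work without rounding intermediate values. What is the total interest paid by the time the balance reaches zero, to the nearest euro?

Monthly rate r = 24.9%/12 = 2.075% = 0.02075.
Payoff takes n = ⌈−ln(1 − rB₀/P)/ln(1+r)⌉ = ⌈57.968⌉ = 58 payments; the last is €86.21.
Total paid = 57·€89.00 + €86.21 = €5,159.21.
Total interest = total paid − principal = €5,159.21 − €2,985.00 = €2,174.21.

€2,174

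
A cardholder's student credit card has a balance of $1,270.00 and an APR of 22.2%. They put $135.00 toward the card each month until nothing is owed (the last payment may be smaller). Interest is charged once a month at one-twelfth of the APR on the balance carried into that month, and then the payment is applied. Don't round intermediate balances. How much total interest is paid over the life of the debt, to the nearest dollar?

Monthly rate r = 22.2%/12 = 1.85% = 0.0185.
Payoff takes n = ⌈−ln(1 − rB₀/P)/ln(1+r)⌉ = ⌈10.431⌉ = 11 payments; the last is $58.45.
Total paid = 10·$135.00 + $58.45 = $1,408.45.
Total interest = total paid − principal = $1,408.45 − $1,270.00 = $138.45.

$138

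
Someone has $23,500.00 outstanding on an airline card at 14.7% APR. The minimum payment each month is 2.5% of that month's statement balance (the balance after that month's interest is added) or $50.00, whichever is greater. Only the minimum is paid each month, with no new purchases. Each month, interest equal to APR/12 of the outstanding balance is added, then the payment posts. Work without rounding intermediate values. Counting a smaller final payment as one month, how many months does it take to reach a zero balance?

Monthly rate r = 14.7%/12 = 1.225% = 0.01225.
While 2.5% of the post-interest balance exceeds $50.00, each month B ← (B·(1+r))·(1 − 0.025), i.e. B shrinks by the factor (1+r)·0.975 = 0.98694.
This holds for months 1–189. Entering month 190 the balance is $1,960.34; 2.5% of the post-interest balance is now below $50.00, so the flat $50.00 minimum applies from here.
From month 190 a fixed $50.00 at rate r clears $1,960.34 in 54 more payments. Total: 189 + 54 = 243 months.

243 months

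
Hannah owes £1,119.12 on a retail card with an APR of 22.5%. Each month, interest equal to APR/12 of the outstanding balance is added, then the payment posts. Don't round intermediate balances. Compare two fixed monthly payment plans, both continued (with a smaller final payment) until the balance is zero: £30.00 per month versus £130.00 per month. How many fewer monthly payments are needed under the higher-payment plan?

55 fewer payments

Monthly rate r = 22.5%/12 = 1.875% = 0.01875.
At £30.00/mo: n = ⌈−ln(1 − rB₀/P)/ln(1+r)⌉ = 65 payments (last £21.46); total interest = total paid − £1,119.12 = £822.34.
At £130.00/mo: 10 payments (last £62.22); total interest £113.10.
Payments saved = 65 − 10 = 55.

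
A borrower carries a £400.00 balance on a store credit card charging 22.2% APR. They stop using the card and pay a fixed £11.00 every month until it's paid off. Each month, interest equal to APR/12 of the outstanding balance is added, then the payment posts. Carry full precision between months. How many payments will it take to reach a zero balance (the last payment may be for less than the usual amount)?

61 payments

Monthly rate r = 22.2%/12 = 1.85% = 0.0185.
Recurrence: B ← B·(1+r) − £11.00.
Month 1: interest £7.40; balance after payment £396.40.
Month 2: interest £7.33; balance after payment £392.73.
Closed form: n = −ln(1 − rB₀/P)/ln(1+r) = −ln(0.32727)/ln(1.0185) ≈ 60.933, so the balance reaches zero during payment 61.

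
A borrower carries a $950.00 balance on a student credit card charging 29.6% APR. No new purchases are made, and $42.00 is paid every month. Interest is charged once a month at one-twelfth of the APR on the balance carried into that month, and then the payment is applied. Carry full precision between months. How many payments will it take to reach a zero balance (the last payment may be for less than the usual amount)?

34 payments

Monthly rate r = 29.6%/12 = 2.46667% = 0.0246667.
Recurrence: B ← B·(1+r) − $42.00.
Month 1: interest $23.43; balance after payment $931.43.
Month 2: interest $22.98; balance after payment $912.41.
Closed form: n = −ln(1 − rB₀/P)/ln(1+r) = −ln(0.44206)/ln(1.02467) ≈ 33.500, so the balance reaches zero during payment 34.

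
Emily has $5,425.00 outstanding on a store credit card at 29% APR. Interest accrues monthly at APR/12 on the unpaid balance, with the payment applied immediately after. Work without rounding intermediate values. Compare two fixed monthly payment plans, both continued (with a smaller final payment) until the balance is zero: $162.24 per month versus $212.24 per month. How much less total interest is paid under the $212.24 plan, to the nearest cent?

$2,668.30

Monthly rate r = 29%/12 = 2.41667% = 0.0241667.
At $162.24/mo: n = ⌈−ln(1 − rB₀/P)/ln(1+r)⌉ = 70 payments (last $20.92); total interest = total paid − $5,425.00 = $5,790.48.
At $212.24/mo: 41 payments (last $57.58); total interest $3,122.18.
Interest saved = $5,790.48 − $3,122.18 = $2,668.30.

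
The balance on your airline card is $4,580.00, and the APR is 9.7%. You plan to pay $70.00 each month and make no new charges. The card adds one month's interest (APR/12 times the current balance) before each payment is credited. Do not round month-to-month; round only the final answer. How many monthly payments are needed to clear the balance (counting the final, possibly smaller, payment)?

94 payments

Monthly rate r = 9.7%/12 = 0.808333% = 0.00808333.
Recurrence: B ← B·(1+r) − $70.00.
Month 1: interest $37.02; balance after payment $4,547.02.
Month 2: interest $36.76; balance after payment $4,513.78.
Closed form: n = −ln(1 − rB₀/P)/ln(1+r) = −ln(0.47112)/ln(1.00808) ≈ 93.486, so the balance reaches zero during payment 94.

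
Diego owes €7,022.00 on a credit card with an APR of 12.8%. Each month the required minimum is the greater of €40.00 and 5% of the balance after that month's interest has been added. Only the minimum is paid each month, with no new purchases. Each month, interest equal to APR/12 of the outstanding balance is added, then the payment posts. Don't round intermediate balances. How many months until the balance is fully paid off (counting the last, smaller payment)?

Monthly rate r = 12.8%/12 = 1.06667% = 0.0106667.
While 5% of the post-interest balance exceeds €40.00, each month B ← (B·(1+r))·(1 − 0.05), i.e. B shrinks by the factor (1+r)·0.95 = 0.96013.
This holds for months 1–54. Entering month 55 the balance is €780.48; 5% of the post-interest balance is now below €40.00, so the flat €40.00 minimum applies from here.
From month 55 a fixed €40.00 at rate r clears €780.48 in 22 more payments. Total: 54 + 22 = 76 months.

76 months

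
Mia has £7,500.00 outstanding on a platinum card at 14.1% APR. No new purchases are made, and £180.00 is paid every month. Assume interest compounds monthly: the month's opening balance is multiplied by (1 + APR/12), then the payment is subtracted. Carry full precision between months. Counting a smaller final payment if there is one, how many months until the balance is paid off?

Monthly rate r = 14.1%/12 = 1.175% = 0.01175.
Recurrence: B ← B·(1+r) − £180.00.
Month 1: interest £88.12; balance after payment £7,408.12.
Month 2: interest £87.05; balance after payment £7,315.17.
Closed form: n = −ln(1 − rB₀/P)/ln(1+r) = −ln(0.51042)/ln(1.01175) ≈ 57.572, so the balance reaches zero during payment 58.

58 payments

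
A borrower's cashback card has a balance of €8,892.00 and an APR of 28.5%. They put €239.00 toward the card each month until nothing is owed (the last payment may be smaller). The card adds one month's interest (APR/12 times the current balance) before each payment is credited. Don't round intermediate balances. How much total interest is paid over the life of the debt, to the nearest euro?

€13,009

Monthly rate r = 28.5%/12 = 2.375% = 0.02375.
Payoff takes n = ⌈−ln(1 − rB₀/P)/ln(1+r)⌉ = ⌈91.635⌉ = 92 payments; the last is €152.40.
Total paid = 91·€239.00 + €152.40 = €21,901.40.
Total interest = total paid − principal = €21,901.40 − €8,892.00 = €13,009.40.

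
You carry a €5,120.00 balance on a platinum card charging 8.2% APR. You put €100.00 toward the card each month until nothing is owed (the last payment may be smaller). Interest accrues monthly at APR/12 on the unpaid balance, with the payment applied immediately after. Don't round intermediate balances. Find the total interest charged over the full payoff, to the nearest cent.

€1,202.70

Monthly rate r = 8.2%/12 = 0.683333% = 0.00683333.
Payoff takes n = ⌈−ln(1 − rB₀/P)/ln(1+r)⌉ = ⌈63.226⌉ = 64 payments; the last is €22.70.
Total paid = 63·€100.00 + €22.70 = €6,322.70.
Total interest = total paid − principal = €6,322.70 − €5,120.00 = €1,202.70.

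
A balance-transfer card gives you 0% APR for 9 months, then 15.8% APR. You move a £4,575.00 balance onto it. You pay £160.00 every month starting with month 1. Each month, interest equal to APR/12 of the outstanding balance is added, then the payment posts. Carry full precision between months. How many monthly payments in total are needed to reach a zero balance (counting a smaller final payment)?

Promo months 1–9 at r₀ = 0%/12 = 0; months 10+ at r₁ = 15.8%/12 = 0.0131667.
After month 9 (no interest yet): B = £4,575.00 − 9·£160.00 = £3,135.00.
Then at r₁ with £160.00/mo: n₂ = −ln(1 − r₁·B/P)/ln(1+r₁) ≈ 22.81 → 23 more payments.

32 payments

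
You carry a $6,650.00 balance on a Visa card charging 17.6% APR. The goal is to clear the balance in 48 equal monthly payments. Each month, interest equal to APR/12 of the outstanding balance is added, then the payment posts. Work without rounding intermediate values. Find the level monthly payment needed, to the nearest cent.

Monthly rate r = 17.6%/12 = 1.46667% = 0.0146667.
Level-payment amortization: P = B₀·r / (1 − (1+r)^(−n)) = 6650.00·0.0146667 / (1 − 1.01467^(−48)).
Denominator 1 − (1+r)^(−48) = 0.50286182.
P = 97.5333 / 0.50286182 ≈ 193.96.

$193.96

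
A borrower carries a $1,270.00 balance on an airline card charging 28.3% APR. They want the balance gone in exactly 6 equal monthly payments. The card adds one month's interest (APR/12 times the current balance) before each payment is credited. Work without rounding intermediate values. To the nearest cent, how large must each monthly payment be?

Monthly rate r = 28.3%/12 = 2.35833% = 0.0235833.
Level-payment amortization: P = B₀·r / (1 − (1+r)^(−n)) = 1270.00·0.0235833 / (1 − 1.02358^(−6)).
Denominator 1 − (1+r)^(−6) = 0.130517661.
P = 29.9508 / 0.130517661 ≈ 229.48.

$229.48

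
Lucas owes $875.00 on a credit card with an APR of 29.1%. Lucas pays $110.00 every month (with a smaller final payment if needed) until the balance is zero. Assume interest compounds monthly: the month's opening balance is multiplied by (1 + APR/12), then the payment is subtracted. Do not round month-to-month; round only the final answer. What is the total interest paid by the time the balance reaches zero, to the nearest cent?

Monthly rate r = 29.1%/12 = 2.425% = 0.02425.
Payoff takes n = ⌈−ln(1 − rB₀/P)/ln(1+r)⌉ = ⌈8.944⌉ = 9 payments; the last is $103.91.
Total paid = 8·$110.00 + $103.91 = $983.91.
Total interest = total paid − principal = $983.91 − $875.00 = $108.91.

$108.91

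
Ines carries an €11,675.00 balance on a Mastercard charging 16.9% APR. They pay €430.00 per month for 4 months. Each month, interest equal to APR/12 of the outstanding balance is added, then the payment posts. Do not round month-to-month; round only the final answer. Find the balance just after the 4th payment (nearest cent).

Monthly rate r = 16.9%/12 = 1.40833% = 0.0140833.
Each month: B ← B·(1+r) − €430.00.
Month 1: interest €164.42; balance after payment €11,409.42.
Month 2: interest €160.68; balance after payment €11,140.11.
Month 3: interest €156.89; balance after payment €10,867.00.
Month 4: interest €153.04; balance after payment €10,590.04.

€10,590.04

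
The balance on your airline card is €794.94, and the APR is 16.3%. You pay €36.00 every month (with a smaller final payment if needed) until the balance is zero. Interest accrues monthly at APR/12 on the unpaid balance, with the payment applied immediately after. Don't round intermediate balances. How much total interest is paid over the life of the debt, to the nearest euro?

Monthly rate r = 16.3%/12 = 1.35833% = 0.0135833.
Payoff takes n = ⌈−ln(1 − rB₀/P)/ln(1+r)⌉ = ⌈26.430⌉ = 27 payments; the last is €15.54.
Total paid = 26·€36.00 + €15.54 = €951.54.
Total interest = total paid − principal = €951.54 − €794.94 = €156.60.

€157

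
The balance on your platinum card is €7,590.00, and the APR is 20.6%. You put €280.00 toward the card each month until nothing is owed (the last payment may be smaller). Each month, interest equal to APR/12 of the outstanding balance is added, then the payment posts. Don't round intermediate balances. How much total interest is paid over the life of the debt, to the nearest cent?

€2,710.30

Monthly rate r = 20.6%/12 = 1.71667% = 0.0171667.
Payoff takes n = ⌈−ln(1 − rB₀/P)/ln(1+r)⌉ = ⌈36.785⌉ = 37 payments; the last is €220.30.
Total paid = 36·€280.00 + €220.30 = €10,300.30.
Total interest = total paid − principal = €10,300.30 − €7,590.00 = €2,710.30.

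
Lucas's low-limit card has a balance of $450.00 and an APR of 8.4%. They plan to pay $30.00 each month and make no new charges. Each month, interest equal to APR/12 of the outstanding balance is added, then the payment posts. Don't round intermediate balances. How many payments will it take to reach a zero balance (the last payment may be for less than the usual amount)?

16 payments

Monthly rate r = 8.4%/12 = 0.7% = 0.007.
Recurrence: B ← B·(1+r) − $30.00.
Month 1: interest $3.15; balance after payment $423.15.
Month 2: interest $2.96; balance after payment $396.11.
Closed form: n = −ln(1 − rB₀/P)/ln(1+r) = −ln(0.895)/ln(1.007) ≈ 15.903, so the balance reaches zero during payment 16.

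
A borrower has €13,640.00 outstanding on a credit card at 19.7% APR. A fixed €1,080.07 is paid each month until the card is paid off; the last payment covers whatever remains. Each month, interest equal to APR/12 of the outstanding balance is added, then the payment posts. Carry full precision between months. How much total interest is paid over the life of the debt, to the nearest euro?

Monthly rate r = 19.7%/12 = 1.64167% = 0.0164167.
Payoff takes n = ⌈−ln(1 − rB₀/P)/ln(1+r)⌉ = ⌈14.269⌉ = 15 payments; the last is €291.74.
Total paid = 14·€1,080.07 + €291.74 = €15,412.72.
Total interest = total paid − principal = €15,412.72 − €13,640.00 = €1,772.72.

€1,773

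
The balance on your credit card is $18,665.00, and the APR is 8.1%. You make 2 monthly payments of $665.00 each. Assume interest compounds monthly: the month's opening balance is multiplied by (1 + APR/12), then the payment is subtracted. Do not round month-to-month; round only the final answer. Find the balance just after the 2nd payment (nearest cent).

Monthly rate r = 8.1%/12 = 0.675% = 0.00675.
Each month: B ← B·(1+r) − $665.00.
Month 1: interest $125.99; balance after payment $18,125.99.
Month 2: interest $122.35; balance after payment $17,583.34.

$17,583.34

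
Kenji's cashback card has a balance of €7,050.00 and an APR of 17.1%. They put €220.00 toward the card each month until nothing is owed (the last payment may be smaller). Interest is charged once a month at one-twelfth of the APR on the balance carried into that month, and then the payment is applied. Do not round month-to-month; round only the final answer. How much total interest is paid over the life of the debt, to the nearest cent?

Monthly rate r = 17.1%/12 = 1.425% = 0.01425.
Payoff takes n = ⌈−ln(1 − rB₀/P)/ln(1+r)⌉ = ⌈43.111⌉ = 44 payments; the last is €24.60.
Total paid = 43·€220.00 + €24.60 = €9,484.60.
Total interest = total paid − principal = €9,484.60 − €7,050.00 = €2,434.60.

€2,434.60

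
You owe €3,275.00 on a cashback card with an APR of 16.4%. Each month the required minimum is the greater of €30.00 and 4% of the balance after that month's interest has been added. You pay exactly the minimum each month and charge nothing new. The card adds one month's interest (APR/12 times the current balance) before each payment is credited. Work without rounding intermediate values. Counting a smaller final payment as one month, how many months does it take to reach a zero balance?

Monthly rate r = 16.4%/12 = 1.36667% = 0.0136667.
While 4% of the post-interest balance exceeds €30.00, each month B ← (B·(1+r))·(1 − 0.04), i.e. B shrinks by the factor (1+r)·0.96 = 0.97312.
This holds for months 1–55. Entering month 56 the balance is €731.75; 4% of the post-interest balance is now below €30.00, so the flat €30.00 minimum applies from here.
From month 56 a fixed €30.00 at rate r clears €731.75 in 30 more payments. Total: 55 + 30 = 85 months.

85 months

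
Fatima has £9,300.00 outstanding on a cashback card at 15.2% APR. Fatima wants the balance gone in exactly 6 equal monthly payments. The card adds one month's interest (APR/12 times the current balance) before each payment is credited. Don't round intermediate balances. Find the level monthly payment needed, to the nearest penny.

Monthly rate r = 15.2%/12 = 1.26667% = 0.0126667.
Level-payment amortization: P = B₀·r / (1 − (1+r)^(−n)) = 9300.00·0.0126667 / (1 − 1.01267^(−6)).
Denominator 1 − (1+r)^(−6) = 0.072741312.
P = 117.8 / 0.072741312 ≈ 1619.44.

£1,619.44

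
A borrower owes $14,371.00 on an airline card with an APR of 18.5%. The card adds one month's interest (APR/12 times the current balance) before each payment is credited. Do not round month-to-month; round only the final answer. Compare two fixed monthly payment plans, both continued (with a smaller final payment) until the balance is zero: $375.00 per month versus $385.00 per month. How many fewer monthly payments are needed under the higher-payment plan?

2 fewer payments

Monthly rate r = 18.5%/12 = 1.54167% = 0.0154167.
At $375.00/mo: n = ⌈−ln(1 − rB₀/P)/ln(1+r)⌉ = 59 payments (last $153.30); total interest = total paid − $14,371.00 = $7,532.30.
At $385.00/mo: 57 payments (last $0.20); total interest $7,189.20.
Payments saved = 59 − 57 = 2.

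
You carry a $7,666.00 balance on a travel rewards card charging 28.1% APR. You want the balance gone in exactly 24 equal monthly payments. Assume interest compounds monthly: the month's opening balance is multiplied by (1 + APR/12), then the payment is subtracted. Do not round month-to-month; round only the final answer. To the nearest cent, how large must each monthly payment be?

Monthly rate r = 28.1%/12 = 2.34167% = 0.0234167.
Level-payment amortization: P = B₀·r / (1 − (1+r)^(−n)) = 7666.00·0.0234167 / (1 − 1.02342^(−24)).
Denominator 1 − (1+r)^(−24) = 0.426226677.
P = 179.512 / 0.426226677 ≈ 421.17.

$421.17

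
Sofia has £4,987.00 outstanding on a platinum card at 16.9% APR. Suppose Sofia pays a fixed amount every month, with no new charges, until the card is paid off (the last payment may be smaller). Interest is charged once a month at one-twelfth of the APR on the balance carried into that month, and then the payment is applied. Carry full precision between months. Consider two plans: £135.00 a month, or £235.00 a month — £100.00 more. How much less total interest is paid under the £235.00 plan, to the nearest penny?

£1,123.72

Monthly rate r = 16.9%/12 = 1.40833% = 0.0140833.
At £135.00/mo: n = ⌈−ln(1 − rB₀/P)/ln(1+r)⌉ = 53 payments (last £70.35); total interest = total paid − £4,987.00 = £2,103.35.
At £235.00/mo: 26 payments (last £91.63); total interest £979.63.
Interest saved = £2,103.35 − £979.63 = £1,123.72.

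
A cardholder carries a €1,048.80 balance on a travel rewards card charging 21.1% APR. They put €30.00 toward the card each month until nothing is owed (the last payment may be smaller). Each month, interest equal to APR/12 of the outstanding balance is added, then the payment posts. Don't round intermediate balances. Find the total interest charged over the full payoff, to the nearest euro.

Monthly rate r = 21.1%/12 = 1.75833% = 0.0175833.
Payoff takes n = ⌈−ln(1 − rB₀/P)/ln(1+r)⌉ = ⌈54.718⌉ = 55 payments; the last is €21.60.
Total paid = 54·€30.00 + €21.60 = €1,641.60.
Total interest = total paid − principal = €1,641.60 − €1,048.80 = €592.80.

€593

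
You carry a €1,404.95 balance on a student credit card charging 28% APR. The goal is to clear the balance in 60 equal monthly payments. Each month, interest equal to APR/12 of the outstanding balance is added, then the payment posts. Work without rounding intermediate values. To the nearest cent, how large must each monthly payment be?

Monthly rate r = 28%/12 = 2.33333% = 0.0233333.
Level-payment amortization: P = B₀·r / (1 − (1+r)^(−n)) = 1404.95·0.0233333 / (1 − 1.02333^(−60)).
Denominator 1 − (1+r)^(−60) = 0.749404796.
P = 32.7822 / 0.749404796 ≈ 43.74.

€43.74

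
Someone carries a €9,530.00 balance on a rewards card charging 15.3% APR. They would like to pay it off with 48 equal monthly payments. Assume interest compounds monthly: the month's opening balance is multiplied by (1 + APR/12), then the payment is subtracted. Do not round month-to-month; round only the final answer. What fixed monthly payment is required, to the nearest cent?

€266.68

Monthly rate r = 15.3%/12 = 1.275% = 0.01275.
Level-payment amortization: P = B₀·r / (1 − (1+r)^(−n)) = 9530.00·0.01275 / (1 − 1.01275^(−48)).
Denominator 1 − (1+r)^(−48) = 0.455632848.
P = 121.508 / 0.455632848 ≈ 266.68.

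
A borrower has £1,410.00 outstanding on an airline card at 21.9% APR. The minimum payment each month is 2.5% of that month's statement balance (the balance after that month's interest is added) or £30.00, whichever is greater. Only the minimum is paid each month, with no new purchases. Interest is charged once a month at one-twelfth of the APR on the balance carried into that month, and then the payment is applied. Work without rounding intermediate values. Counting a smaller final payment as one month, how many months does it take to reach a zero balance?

Monthly rate r = 21.9%/12 = 1.825% = 0.01825.
While 2.5% of the post-interest balance exceeds £30.00, each month B ← (B·(1+r))·(1 − 0.025), i.e. B shrinks by the factor (1+r)·0.975 = 0.99279.
This holds for months 1–25. Entering month 26 the balance is £1,176.78; 2.5% of the post-interest balance is now below £30.00, so the flat £30.00 minimum applies from here.
From month 26 a fixed £30.00 at rate r clears £1,176.78 in 70 more payments. Total: 25 + 70 = 95 months.

95 months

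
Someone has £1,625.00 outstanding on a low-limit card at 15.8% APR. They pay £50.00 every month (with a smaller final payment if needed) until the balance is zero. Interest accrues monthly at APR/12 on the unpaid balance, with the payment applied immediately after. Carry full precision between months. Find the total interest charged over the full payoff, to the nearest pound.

£510

Monthly rate r = 15.8%/12 = 1.31667% = 0.0131667.
Payoff takes n = ⌈−ln(1 − rB₀/P)/ln(1+r)⌉ = ⌈42.694⌉ = 43 payments; the last is £34.78.
Total paid = 42·£50.00 + £34.78 = £2,134.78.
Total interest = total paid − principal = £2,134.78 − £1,625.00 = £509.78.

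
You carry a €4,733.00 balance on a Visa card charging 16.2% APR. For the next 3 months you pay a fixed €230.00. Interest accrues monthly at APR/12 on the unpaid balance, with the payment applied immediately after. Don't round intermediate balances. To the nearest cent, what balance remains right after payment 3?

€4,227.93

Monthly rate r = 16.2%/12 = 1.35% = 0.0135.
Each month: B ← B·(1+r) − €230.00.
Month 1: interest €63.90; balance after payment €4,566.90.
Month 2: interest €61.65; balance after payment €4,398.55.
Month 3: interest €59.38; balance after payment €4,227.93.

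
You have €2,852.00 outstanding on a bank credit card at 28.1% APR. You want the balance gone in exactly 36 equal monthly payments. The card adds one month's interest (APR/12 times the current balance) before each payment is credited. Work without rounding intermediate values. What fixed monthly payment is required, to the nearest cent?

Monthly rate r = 28.1%/12 = 2.34167% = 0.0234167.
Level-payment amortization: P = B₀·r / (1 − (1+r)^(−n)) = 2852.00·0.0234167 / (1 − 1.02342^(−36)).
Denominator 1 − (1+r)^(−36) = 0.565379178.
P = 66.7843 / 0.565379178 ≈ 118.12.

€118.12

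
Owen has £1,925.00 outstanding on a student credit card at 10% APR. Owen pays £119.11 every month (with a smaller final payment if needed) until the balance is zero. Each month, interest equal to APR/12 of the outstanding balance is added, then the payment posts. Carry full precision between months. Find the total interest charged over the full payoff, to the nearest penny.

£151.31

Monthly rate r = 10%/12 = 0.833333% = 0.00833333.
Payoff takes n = ⌈−ln(1 − rB₀/P)/ln(1+r)⌉ = ⌈17.431⌉ = 18 payments; the last is £51.44.
Total paid = 17·£119.11 + £51.44 = £2,076.31.
Total interest = total paid − principal = £2,076.31 − £1,925.00 = £151.31.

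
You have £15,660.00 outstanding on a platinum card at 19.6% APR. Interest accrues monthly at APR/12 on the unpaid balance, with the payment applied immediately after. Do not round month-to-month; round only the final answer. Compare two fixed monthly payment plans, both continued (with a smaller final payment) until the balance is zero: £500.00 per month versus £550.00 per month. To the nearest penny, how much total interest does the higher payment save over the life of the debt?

£875.79

Monthly rate r = 19.6%/12 = 1.63333% = 0.0163333.
At £500.00/mo: n = ⌈−ln(1 − rB₀/P)/ln(1+r)⌉ = 45 payments (last £114.22); total interest = total paid − £15,660.00 = £6,454.22.
At £550.00/mo: 39 payments (last £338.43); total interest £5,578.43.
Interest saved = £6,454.22 − £5,578.43 = £875.79.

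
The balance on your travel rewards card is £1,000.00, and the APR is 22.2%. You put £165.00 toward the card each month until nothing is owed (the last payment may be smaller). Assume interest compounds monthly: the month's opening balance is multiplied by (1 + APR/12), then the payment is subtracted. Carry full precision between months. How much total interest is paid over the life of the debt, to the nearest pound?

£71

Monthly rate r = 22.2%/12 = 1.85% = 0.0185.
Payoff takes n = ⌈−ln(1 − rB₀/P)/ln(1+r)⌉ = ⌈6.487⌉ = 7 payments; the last is £80.80.
Total paid = 6·£165.00 + £80.80 = £1,070.80.
Total interest = total paid − principal = £1,070.80 − £1,000.00 = £70.80.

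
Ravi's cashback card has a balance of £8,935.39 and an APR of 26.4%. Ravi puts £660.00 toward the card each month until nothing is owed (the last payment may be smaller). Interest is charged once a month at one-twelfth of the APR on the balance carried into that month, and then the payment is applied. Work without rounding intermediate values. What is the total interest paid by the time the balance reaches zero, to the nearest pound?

£1,790

Monthly rate r = 26.4%/12 = 2.2% = 0.022.
Payoff takes n = ⌈−ln(1 − rB₀/P)/ln(1+r)⌉ = ⌈16.249⌉ = 17 payments; the last is £165.70.
Total paid = 16·£660.00 + £165.70 = £10,725.70.
Total interest = total paid − principal = £10,725.70 − £8,935.39 = £1,790.31.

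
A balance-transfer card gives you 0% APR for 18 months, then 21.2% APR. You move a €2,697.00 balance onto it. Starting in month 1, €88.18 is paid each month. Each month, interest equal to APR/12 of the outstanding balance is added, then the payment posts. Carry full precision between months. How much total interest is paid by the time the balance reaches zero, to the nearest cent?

Promo months 1–18 at r₀ = 0%/12 = 0; months 19+ at r₁ = 21.2%/12 = 0.0176667.
After month 18 (no interest yet): B = €2,697.00 − 18·€88.18 = €1,109.76.
Then at r₁ with €88.18/mo: n₂ = −ln(1 − r₁·B/P)/ln(1+r₁) ≈ 14.36 → 15 more payments.
Total paid = 32·€88.18 + €31.85 = €2,853.61; interest = €2,853.61 − €2,697.00 = €156.61.

€156.61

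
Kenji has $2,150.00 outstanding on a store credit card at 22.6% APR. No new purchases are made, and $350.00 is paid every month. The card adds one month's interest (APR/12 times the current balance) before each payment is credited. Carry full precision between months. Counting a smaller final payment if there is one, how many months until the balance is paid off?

Monthly rate r = 22.6%/12 = 1.88333% = 0.0188333.
Recurrence: B ← B·(1+r) − $350.00.
Month 1: interest $40.49; balance after payment $1,840.49.
Month 2: interest $34.66; balance after payment $1,525.15.
Closed form: n = −ln(1 − rB₀/P)/ln(1+r) = −ln(0.88431)/ln(1.01883) ≈ 6.590, so the balance reaches zero during payment 7.

7 months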